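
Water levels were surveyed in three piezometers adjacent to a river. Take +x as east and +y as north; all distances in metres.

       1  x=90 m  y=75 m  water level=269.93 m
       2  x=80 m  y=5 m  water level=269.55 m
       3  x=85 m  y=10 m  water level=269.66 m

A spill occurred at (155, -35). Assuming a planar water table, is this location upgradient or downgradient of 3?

upgradient

Three-point gradient (reference 1): Δ to 2 = (-10, -70, -0.38), Δ to 3 = (-5, -65, -0.27).
∂h/∂x = +0.01933, ∂h/∂y = +0.002667 (det = 300).
Head at (155, -35) = 269.93 + (+0.01933)·(65) + (+0.002667)·(-110) = 270.89 m.
That is higher than the 269.66 m at 3, so the point is upgradient.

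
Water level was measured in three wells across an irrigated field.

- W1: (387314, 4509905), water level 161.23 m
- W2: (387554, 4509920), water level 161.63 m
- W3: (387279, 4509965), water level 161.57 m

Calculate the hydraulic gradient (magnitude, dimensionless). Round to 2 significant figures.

0.0065

With h = a·x + b·y + c and W1 as origin, the differences give:
  240·a + 15·b = +0.40
  (-35)·a + 60·b = +0.34
Eliminate b (×60 and ×15, subtract): 14925·a = 18.900 → a = ∂h/∂x = +0.001266
Back-substitute: b = ∂h/∂y = +0.006405.
|∇h| = √(0.001266² + 0.006405²) = 0.006529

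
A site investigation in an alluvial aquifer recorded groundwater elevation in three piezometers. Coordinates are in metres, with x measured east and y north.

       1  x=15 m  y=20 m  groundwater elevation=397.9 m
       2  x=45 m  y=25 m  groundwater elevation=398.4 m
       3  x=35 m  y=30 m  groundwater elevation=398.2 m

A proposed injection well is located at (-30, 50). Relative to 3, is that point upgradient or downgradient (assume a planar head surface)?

downgradient

Three-point gradient (reference 1): Δ to 2 = (30, 5, +0.5), Δ to 3 = (20, 10, +0.3).
∂h/∂x = +0.01750, ∂h/∂y = -0.005000 (det = 200).
Head at (-30, 50) = 397.9 + (+0.01750)·(-45) + (-0.005000)·(30) = 396.96 m.
That is lower than the 398.2 m at 3, so the point is downgradient.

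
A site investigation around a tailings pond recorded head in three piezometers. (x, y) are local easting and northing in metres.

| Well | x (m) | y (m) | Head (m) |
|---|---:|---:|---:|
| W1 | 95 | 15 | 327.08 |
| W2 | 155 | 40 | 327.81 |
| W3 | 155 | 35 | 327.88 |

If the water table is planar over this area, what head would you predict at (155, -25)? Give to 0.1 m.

With h = a·x + b·y + c and W1 as origin, the differences give:
  60·a + 25·b = +0.73
  60·a + 20·b = +0.80
Eliminate b (×20 and ×25, subtract): -300·a = -5.400 → a = ∂h/∂x = +0.01800
Back-substitute: b = ∂h/∂y = -0.01400.
h(155, -25) = 327.08 + (+0.01800)·(60) + (-0.01400)·(-40) = 327.08 +1.080 +0.560 = 328.720 m.

328.7 m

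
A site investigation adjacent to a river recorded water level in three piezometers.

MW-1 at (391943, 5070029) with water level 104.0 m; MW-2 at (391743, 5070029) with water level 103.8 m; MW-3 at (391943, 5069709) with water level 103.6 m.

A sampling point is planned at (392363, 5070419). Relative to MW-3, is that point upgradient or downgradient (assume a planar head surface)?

∂h/∂x = (103.8 − 104.0) / (391743 − 391943) = +0.001000
∂h/∂y = (103.6 − 104.0) / (5069709 − 5070029) = +0.001250
Head at (392363, 5070419) = 104.0 + (+0.001000)·(420) + (+0.001250)·(390) = 104.91 m.
That is higher than the 103.6 m at MW-3, so the point is upgradient.

upgradient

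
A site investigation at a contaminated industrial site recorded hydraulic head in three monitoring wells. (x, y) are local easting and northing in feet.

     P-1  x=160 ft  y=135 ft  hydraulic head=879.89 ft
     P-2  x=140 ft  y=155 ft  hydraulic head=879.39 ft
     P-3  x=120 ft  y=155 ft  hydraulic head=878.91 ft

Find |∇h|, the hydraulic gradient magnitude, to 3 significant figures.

0.0240

With h = a·x + b·y + c and P-1 as origin, the differences give:
  (-20)·a + 20·b = -0.50
  (-40)·a + 20·b = -0.98
Eliminate b (×20 and ×20, subtract): 400·a = 9.600 → a = ∂h/∂x = +0.02400
Back-substitute: b = ∂h/∂y = -0.0010000.
|∇h| = √(0.02400² + -0.0010000²) = 0.02402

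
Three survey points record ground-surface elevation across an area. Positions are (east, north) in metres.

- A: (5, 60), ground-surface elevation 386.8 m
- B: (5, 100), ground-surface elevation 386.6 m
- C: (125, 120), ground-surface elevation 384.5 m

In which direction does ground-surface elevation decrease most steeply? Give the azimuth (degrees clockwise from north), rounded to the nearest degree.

Three-point gradient (reference A): Δ to B = (0, 40, -0.2), Δ to C = (120, 60, -2.3).
∂z/∂x = -0.01667, ∂z/∂y = -0.005000 (det = -4800).
Steepest decrease is along −∇f: components (+0.01667 E, +0.005000 N).
Azimuth = atan2(+0.01667, +0.005000) = 73.3° ≈ 073°.

073°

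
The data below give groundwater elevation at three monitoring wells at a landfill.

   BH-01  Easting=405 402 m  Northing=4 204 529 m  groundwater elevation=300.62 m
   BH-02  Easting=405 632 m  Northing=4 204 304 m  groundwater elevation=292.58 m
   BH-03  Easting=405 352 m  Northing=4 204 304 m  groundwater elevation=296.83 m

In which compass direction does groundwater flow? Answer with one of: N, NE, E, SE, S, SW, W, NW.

SE

Differences from BH-01: to BH-02 (Δx, Δy, Δh) = (230, -225, -8.04); to BH-03 = (-50, -225, -3.79).
Determinant of the coordinate differences = 230·(-225) − (-50)·(-225) = -63000.
∂h/∂x = [(-8.04)·(-225) − (-3.79)·(-225)] / -63000 = -0.01518
∂h/∂y = [230·(-3.79) − (-50)·(-8.04)] / -63000 = +0.02022
Flow = −∇h = (+0.01518 east, -0.02022 north), which points southeast.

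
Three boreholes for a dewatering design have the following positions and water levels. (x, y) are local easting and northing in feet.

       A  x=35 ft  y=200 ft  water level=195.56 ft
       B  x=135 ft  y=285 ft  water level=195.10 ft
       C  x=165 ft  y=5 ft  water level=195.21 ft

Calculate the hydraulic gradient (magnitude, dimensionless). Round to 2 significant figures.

0.0040

Differences from A: to B (Δx, Δy, Δh) = (100, 85, -0.46); to C = (130, -195, -0.35).
Determinant of the coordinate differences = 100·(-195) − 130·85 = -30550.
∂h/∂x = [(-0.46)·(-195) − (-0.35)·85] / -30550 = -0.003910
∂h/∂y = [100·(-0.35) − 130·(-0.46)] / -30550 = -0.0008118
|∇h| = √(-0.003910² + -0.0008118²) = 0.003993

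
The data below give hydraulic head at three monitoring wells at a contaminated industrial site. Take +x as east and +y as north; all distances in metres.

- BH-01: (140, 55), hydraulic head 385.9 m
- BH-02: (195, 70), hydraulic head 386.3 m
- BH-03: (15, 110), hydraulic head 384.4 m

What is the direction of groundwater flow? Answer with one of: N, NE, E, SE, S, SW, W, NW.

With h = a·x + b·y + c and BH-01 as origin, the differences give:
  55·a + 15·b = +0.4
  (-125)·a + 55·b = -1.5
Eliminate b (×55 and ×15, subtract): 4900·a = 44.50 → a = ∂h/∂x = +0.009082
Back-substitute: b = ∂h/∂y = -0.006633.
Flow = −∇h = (-0.009082 east, +0.006633 north), which points northwest.

NW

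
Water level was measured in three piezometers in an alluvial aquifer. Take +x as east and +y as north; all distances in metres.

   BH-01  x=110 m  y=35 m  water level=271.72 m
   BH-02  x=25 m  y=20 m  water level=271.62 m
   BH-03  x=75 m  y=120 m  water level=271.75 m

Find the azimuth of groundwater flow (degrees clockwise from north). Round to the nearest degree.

233°

Differences from BH-01: to BH-02 (Δx, Δy, Δh) = (-85, -15, -0.10); to BH-03 = (-35, 85, +0.03).
Determinant of the coordinate differences = (-85)·85 − (-35)·(-15) = -7750.
∂h/∂x = [(-0.10)·85 − (+0.03)·(-15)] / -7750 = +0.001039
∂h/∂y = [(-85)·(+0.03) − (-35)·(-0.10)] / -7750 = +0.0007806
Flow direction (−∇h) has components (-0.001039 E, -0.0007806 N).
Azimuth = atan2(E, N) = atan2(-0.001039, -0.0007806) = 233.1° ≈ 233°.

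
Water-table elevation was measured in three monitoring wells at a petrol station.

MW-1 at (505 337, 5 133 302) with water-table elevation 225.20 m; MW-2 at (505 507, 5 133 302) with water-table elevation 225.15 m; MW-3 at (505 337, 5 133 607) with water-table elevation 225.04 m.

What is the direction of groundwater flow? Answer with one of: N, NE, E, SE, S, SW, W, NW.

NE

∂h/∂x = (225.15 − 225.20) / (505507 − 505337) = -0.0002941
∂h/∂y = (225.04 − 225.20) / (5133607 − 5133302) = -0.0005246
Flow = −∇h = (+0.0002941 east, +0.0005246 north), which points northeast.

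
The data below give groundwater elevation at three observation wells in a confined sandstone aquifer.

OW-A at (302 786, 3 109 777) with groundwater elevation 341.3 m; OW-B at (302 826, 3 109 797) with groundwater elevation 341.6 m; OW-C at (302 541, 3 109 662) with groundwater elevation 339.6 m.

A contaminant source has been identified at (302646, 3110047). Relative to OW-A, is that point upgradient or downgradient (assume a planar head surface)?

With h = a·x + b·y + c and OW-A as origin, the differences give:
  40·a + 20·b = +0.3
  (-245)·a + (-115)·b = -1.7
Eliminate b (×(-115) and ×20, subtract): 300·a = -0.50 → a = ∂h/∂x = -0.001667
Back-substitute: b = ∂h/∂y = +0.01833.
Head at (302646, 3110047) = 341.3 + (-0.001667)·(-140) + (+0.01833)·(270) = 346.48 m.
That is higher than the 341.3 m at OW-A, so the point is upgradient.

upgradient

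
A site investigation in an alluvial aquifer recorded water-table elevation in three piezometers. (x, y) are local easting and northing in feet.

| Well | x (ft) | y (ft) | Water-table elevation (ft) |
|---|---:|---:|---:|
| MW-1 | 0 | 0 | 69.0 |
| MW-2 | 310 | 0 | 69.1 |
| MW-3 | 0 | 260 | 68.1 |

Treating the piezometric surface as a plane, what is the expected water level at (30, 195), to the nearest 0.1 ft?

68.3 ft

∂h/∂x = (69.1 − 69.0) / (310 − 0) = +0.0003226
∂h/∂y = (68.1 − 69.0) / (260 − 0) = -0.003462
h(30, 195) = 69.0 + (+0.0003226)·(30) + (-0.003462)·(195) = 69.0 +0.010 -0.675 = 68.335 ft.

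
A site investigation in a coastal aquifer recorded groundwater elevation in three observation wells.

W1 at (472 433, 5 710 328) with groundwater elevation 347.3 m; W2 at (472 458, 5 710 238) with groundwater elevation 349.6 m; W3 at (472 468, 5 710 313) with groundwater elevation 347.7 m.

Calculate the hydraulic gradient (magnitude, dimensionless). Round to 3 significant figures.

Taking W1 as reference: W2−W1 = (25, -90, +2.3); W3−W1 = (35, -15, +0.4).
Solve a·Δx + b·Δy = Δh: det = 25·(-15) − 35·(-90) = 2775.
∂h/∂x = [(+2.3)·(-15) − (+0.4)·(-90)] / 2775 = +0.0005405
∂h/∂y = [25·(+0.4) − 35·(+2.3)] / 2775 = -0.02541
|∇h| = √(0.0005405² + -0.02541²) = 0.02542

0.0254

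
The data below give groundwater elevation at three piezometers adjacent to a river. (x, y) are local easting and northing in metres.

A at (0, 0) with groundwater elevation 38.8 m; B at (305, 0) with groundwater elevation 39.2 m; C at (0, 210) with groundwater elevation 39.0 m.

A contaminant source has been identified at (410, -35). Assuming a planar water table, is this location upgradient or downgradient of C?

upgradient

∂h/∂x = (39.2 − 38.8) / (305 − 0) = +0.001311
∂h/∂y = (39.0 − 38.8) / (210 − 0) = +0.0009524
Head at (410, -35) = 38.8 + (+0.001311)·(410) + (+0.0009524)·(-35) = 39.30 m.
That is higher than the 39.0 m at C, so the point is upgradient.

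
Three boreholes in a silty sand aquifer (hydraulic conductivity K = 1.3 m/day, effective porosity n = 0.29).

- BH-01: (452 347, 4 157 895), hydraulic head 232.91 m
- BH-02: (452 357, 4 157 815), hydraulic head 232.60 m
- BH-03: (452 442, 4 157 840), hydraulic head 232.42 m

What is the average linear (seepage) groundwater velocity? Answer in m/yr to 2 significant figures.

7.7 m/yr

Taking BH-01 as reference: BH-02−BH-01 = (10, -80, -0.31); BH-03−BH-01 = (95, -55, -0.49).
Solve a·Δx + b·Δy = Δh: det = 10·(-55) − 95·(-80) = 7050.
∂h/∂x = [(-0.31)·(-55) − (-0.49)·(-80)] / 7050 = -0.003142
∂h/∂y = [10·(-0.49) − 95·(-0.31)] / 7050 = +0.003482
|∇h| = √(-0.003142² + 0.003482²) = 0.00469
Seepage velocity v = K·i/n = 1.3 × 0.00469 / 0.29 = 0.02102 m/day = 7.678 m/yr.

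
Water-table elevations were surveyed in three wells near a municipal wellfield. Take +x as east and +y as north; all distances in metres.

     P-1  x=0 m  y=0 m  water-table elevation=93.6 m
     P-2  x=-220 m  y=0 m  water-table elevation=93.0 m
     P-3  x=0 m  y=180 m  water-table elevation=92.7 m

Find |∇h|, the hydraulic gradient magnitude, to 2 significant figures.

∂h/∂x = (93.0 − 93.6) / (-220 − 0) = +0.002727
∂h/∂y = (92.7 − 93.6) / (180 − 0) = -0.005000
|∇h| = √(0.002727² + -0.005000²) = 0.005695

0.0057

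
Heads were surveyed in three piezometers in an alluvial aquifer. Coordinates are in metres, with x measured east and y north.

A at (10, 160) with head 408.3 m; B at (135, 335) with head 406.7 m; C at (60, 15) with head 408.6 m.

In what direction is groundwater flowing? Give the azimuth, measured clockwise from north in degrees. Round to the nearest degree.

Taking A as reference: B−A = (125, 175, -1.6); C−A = (50, -145, +0.3).
Determinant of the coordinate differences = 125·(-145) − 50·175 = -26875.
∂h/∂x = [(-1.6)·(-145) − (+0.3)·175] / -26875 = -0.006679
∂h/∂y = [125·(+0.3) − 50·(-1.6)] / -26875 = -0.004372
Flow direction (−∇h) has components (+0.006679 E, +0.004372 N).
Azimuth = atan2(E, N) = atan2(+0.006679, +0.004372) = 56.8° ≈ 057°.

057°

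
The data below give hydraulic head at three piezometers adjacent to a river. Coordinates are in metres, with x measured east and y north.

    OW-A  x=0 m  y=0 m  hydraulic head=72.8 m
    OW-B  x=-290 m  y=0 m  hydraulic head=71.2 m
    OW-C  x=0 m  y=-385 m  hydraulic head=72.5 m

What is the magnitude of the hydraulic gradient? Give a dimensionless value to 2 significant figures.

∂h/∂x = (71.2 − 72.8) / (-290 − 0) = +0.005517
∂h/∂y = (72.5 − 72.8) / (-385 − 0) = +0.0007792
|∇h| = √(0.005517² + 0.0007792²) = 0.005572

0.0056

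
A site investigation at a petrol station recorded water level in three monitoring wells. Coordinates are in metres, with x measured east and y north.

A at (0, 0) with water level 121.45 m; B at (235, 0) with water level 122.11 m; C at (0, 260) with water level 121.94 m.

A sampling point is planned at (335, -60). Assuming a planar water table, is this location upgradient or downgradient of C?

∂h/∂x = (122.11 − 121.45) / (235 − 0) = +0.002809
∂h/∂y = (121.94 − 121.45) / (260 − 0) = +0.001885
Head at (335, -60) = 121.45 + (+0.002809)·(335) + (+0.001885)·(-60) = 122.28 m.
That is higher than the 121.94 m at C, so the point is upgradient.

upgradient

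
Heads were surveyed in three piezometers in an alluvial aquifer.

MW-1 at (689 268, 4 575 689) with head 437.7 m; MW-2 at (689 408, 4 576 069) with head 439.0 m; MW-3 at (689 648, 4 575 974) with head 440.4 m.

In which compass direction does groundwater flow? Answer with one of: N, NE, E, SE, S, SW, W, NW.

Differences from MW-1: to MW-2 (Δx, Δy, Δh) = (140, 380, +1.3); to MW-3 = (380, 285, +2.7).
Solve a·Δx + b·Δy = Δh: det = 140·285 − 380·380 = -104500.
∂h/∂x = [(+1.3)·285 − (+2.7)·380] / -104500 = +0.006273
∂h/∂y = [140·(+2.7) − 380·(+1.3)] / -104500 = +0.001110
Flow = −∇h = (-0.006273 east, -0.001110 north), which points west.

W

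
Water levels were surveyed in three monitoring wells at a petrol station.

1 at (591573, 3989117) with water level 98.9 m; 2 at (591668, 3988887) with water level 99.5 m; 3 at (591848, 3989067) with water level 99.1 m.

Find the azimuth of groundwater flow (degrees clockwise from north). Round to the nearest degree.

354°

Taking 1 as reference: 2−1 = (95, -230, +0.6); 3−1 = (275, -50, +0.2).
Determinant of the coordinate differences = 95·(-50) − 275·(-230) = 58500.
∂h/∂x = [(+0.6)·(-50) − (+0.2)·(-230)] / 58500 = +0.0002735
∂h/∂y = [95·(+0.2) − 275·(+0.6)] / 58500 = -0.002496
Flow direction (−∇h) has components (-0.0002735 E, +0.002496 N).
Azimuth = atan2(E, N) = atan2(-0.0002735, +0.002496) = 353.7° ≈ 354°.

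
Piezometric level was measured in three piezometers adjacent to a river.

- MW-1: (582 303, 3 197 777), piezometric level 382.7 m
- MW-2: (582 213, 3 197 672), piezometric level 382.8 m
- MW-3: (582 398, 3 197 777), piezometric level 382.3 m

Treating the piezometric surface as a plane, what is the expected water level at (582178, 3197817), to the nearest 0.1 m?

383.3 m

With h = a·x + b·y + c and MW-1 as origin, the differences give:
  (-90)·a + (-105)·b = +0.1
  95·a + 0·b = -0.4
Eliminate b (×0 and ×(-105), subtract): 9975·a = -42.00 → a = ∂h/∂x = -0.004211
Back-substitute: b = ∂h/∂y = +0.002657.
h(582178, 3197817) = 382.7 + (-0.004211)·(-125) + (+0.002657)·(40) = 382.7 +0.526 +0.106 = 383.333 m.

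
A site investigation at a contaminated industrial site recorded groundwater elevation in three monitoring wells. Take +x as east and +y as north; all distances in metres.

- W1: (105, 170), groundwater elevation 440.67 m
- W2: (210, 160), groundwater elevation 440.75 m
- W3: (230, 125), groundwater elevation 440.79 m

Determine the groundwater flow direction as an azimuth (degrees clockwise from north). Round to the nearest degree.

317°

Differences from W1: to W2 (Δx, Δy, Δh) = (105, -10, +0.08); to W3 = (125, -45, +0.12).
Determinant of the coordinate differences = 105·(-45) − 125·(-10) = -3475.
∂h/∂x = [(+0.08)·(-45) − (+0.12)·(-10)] / -3475 = +0.0006906
∂h/∂y = [105·(+0.12) − 125·(+0.08)] / -3475 = -0.0007482
Flow direction (−∇h) has components (-0.0006906 E, +0.0007482 N).
Azimuth = atan2(E, N) = atan2(-0.0006906, +0.0007482) = 317.3° ≈ 317°.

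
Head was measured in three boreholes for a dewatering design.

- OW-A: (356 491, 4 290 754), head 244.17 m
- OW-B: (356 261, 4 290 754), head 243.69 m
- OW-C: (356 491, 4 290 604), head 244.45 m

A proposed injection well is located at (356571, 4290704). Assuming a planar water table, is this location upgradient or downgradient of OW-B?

∂h/∂x = (243.69 − 244.17) / (356261 − 356491) = +0.002087
∂h/∂y = (244.45 − 244.17) / (4290604 − 4290754) = -0.001867
Head at (356571, 4290704) = 244.17 + (+0.002087)·(80) + (-0.001867)·(-50) = 244.43 m.
That is higher than the 243.69 m at OW-B, so the point is upgradient.

upgradient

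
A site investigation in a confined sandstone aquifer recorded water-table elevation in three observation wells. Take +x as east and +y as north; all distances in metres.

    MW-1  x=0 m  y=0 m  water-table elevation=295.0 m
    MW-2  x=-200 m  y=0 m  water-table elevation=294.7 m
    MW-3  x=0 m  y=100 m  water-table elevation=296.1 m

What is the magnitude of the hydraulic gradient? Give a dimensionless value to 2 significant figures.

∂h/∂x = (294.7 − 295.0) / (-200 − 0) = +0.001500
∂h/∂y = (296.1 − 295.0) / (100 − 0) = +0.01100
|∇h| = √(0.001500² + 0.01100²) = 0.0111

0.011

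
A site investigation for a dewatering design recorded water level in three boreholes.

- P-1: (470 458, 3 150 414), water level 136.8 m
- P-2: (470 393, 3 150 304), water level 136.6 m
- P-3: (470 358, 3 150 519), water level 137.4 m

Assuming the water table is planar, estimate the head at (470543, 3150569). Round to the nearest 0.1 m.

137.1 m

Taking P-1 as reference: P-2−P-1 = (-65, -110, -0.2); P-3−P-1 = (-100, 105, +0.6).
Determinant of the coordinate differences = (-65)·105 − (-100)·(-110) = -17825.
∂h/∂x = [(-0.2)·105 − (+0.6)·(-110)] / -17825 = -0.002525
∂h/∂y = [(-65)·(+0.6) − (-100)·(-0.2)] / -17825 = +0.003310
h(470543, 3150569) = 136.8 + (-0.002525)·(85) + (+0.003310)·(155) = 136.8 -0.215 +0.513 = 137.098 m.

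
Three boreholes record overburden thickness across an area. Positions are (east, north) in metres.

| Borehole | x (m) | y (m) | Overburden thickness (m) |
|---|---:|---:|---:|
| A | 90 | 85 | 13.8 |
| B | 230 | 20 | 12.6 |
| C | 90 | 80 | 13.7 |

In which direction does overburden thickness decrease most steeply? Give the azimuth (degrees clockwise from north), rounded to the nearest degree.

Differences from A: to B (Δx, Δy, Δh) = (140, -65, -1.2); to C = (0, -5, -0.1).
Determinant of the coordinate differences = 140·(-5) − 0·(-65) = -700.
∂d/∂x = [(-1.2)·(-5) − (-0.1)·(-65)] / -700 = +0.0007143
∂d/∂y = [140·(-0.1) − 0·(-1.2)] / -700 = +0.02000
Steepest decrease is along −∇f: components (-0.0007143 E, -0.02000 N).
Azimuth = atan2(-0.0007143, -0.02000) = 182.0° ≈ 182°.

182°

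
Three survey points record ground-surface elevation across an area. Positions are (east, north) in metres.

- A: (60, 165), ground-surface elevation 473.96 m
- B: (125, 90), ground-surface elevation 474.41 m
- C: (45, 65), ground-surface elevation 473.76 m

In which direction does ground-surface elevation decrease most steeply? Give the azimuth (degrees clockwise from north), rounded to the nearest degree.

264°

Taking A as reference: B−A = (65, -75, +0.45); C−A = (-15, -100, -0.20).
Determinant of the coordinate differences = 65·(-100) − (-15)·(-75) = -7625.
∂z/∂x = [(+0.45)·(-100) − (-0.20)·(-75)] / -7625 = +0.007869
∂z/∂y = [65·(-0.20) − (-15)·(+0.45)] / -7625 = +0.0008197
Steepest decrease is along −∇f: components (-0.007869 E, -0.0008197 N).
Azimuth = atan2(-0.007869, -0.0008197) = 264.1° ≈ 264°.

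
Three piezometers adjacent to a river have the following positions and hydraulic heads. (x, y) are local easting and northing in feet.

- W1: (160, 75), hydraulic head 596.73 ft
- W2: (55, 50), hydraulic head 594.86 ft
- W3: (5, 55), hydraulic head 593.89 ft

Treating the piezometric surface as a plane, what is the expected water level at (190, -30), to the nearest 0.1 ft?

597.8 ft

Differences from W1: to W2 (Δx, Δy, Δh) = (-105, -25, -1.87); to W3 = (-155, -20, -2.84).
Solve a·Δx + b·Δy = Δh: det = (-105)·(-20) − (-155)·(-25) = -1775.
∂h/∂x = [(-1.87)·(-20) − (-2.84)·(-25)] / -1775 = +0.01893
∂h/∂y = [(-105)·(-2.84) − (-155)·(-1.87)] / -1775 = -0.004704
h(190, -30) = 596.73 + (+0.01893)·(30) + (-0.004704)·(-105) = 596.73 +0.568 +0.494 = 597.792 ft.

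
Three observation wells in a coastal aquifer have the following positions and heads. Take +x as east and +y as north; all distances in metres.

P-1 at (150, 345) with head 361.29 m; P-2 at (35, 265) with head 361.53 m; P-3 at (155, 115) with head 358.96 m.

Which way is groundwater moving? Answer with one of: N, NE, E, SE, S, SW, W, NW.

SE

Taking P-1 as reference: P-2−P-1 = (-115, -80, +0.24); P-3−P-1 = (5, -230, -2.33).
Solve a·Δx + b·Δy = Δh: det = (-115)·(-230) − 5·(-80) = 26850.
∂h/∂x = [(+0.24)·(-230) − (-2.33)·(-80)] / 26850 = -0.008998
∂h/∂y = [(-115)·(-2.33) − 5·(+0.24)] / 26850 = +0.009935
Flow = −∇h = (+0.008998 east, -0.009935 north), which points southeast.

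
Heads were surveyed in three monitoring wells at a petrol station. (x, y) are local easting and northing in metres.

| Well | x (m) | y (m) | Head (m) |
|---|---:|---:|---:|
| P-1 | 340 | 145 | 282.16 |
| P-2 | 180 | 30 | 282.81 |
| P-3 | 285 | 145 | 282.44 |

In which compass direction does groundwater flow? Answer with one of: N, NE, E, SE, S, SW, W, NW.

E

Taking P-1 as reference: P-2−P-1 = (-160, -115, +0.65); P-3−P-1 = (-55, 0, +0.28).
Solve a·Δx + b·Δy = Δh: det = (-160)·0 − (-55)·(-115) = -6325.
∂h/∂x = [(+0.65)·0 − (+0.28)·(-115)] / -6325 = -0.005091
∂h/∂y = [(-160)·(+0.28) − (-55)·(+0.65)] / -6325 = +0.001431
Flow = −∇h = (+0.005091 east, -0.001431 north), which points east.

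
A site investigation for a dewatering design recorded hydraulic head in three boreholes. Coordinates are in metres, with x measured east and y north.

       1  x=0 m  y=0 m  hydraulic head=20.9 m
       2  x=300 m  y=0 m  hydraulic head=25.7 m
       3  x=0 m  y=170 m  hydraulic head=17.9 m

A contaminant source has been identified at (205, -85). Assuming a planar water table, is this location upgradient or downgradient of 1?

upgradient

∂h/∂x = (25.7 − 20.9) / (300 − 0) = +0.01600
∂h/∂y = (17.9 − 20.9) / (170 − 0) = -0.01765
Head at (205, -85) = 20.9 + (+0.01600)·(205) + (-0.01765)·(-85) = 25.68 m.
That is higher than the 20.9 m at 1, so the point is upgradient.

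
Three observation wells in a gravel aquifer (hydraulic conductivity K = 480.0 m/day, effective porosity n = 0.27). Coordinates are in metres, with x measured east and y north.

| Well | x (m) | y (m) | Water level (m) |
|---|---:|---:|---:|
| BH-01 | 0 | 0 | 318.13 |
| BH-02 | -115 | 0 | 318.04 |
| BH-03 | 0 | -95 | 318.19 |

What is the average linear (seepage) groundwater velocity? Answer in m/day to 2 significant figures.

1.8 m/day

∂h/∂x = (318.04 − 318.13) / (-115 − 0) = +0.0007826
∂h/∂y = (318.19 − 318.13) / (-95 − 0) = -0.0006316
|∇h| = √(0.0007826² + -0.0006316²) = 0.001006
Seepage velocity v = K·i/n = 480.0 × 0.001006 / 0.27 = 1.788 m/day.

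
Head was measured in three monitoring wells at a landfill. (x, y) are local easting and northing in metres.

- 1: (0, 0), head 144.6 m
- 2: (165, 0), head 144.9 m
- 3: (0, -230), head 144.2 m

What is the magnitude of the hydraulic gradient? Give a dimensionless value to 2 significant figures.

0.0025

∂h/∂x = (144.9 − 144.6) / (165 − 0) = +0.001818
∂h/∂y = (144.2 − 144.6) / (-230 − 0) = +0.001739
|∇h| = √(0.001818² + 0.001739²) = 0.002516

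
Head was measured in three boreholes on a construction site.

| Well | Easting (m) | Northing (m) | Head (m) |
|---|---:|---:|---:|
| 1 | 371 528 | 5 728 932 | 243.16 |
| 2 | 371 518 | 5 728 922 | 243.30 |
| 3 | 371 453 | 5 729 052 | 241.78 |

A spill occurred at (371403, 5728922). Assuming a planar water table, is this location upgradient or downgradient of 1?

With h = a·x + b·y + c and 1 as origin, the differences give:
  (-10)·a + (-10)·b = +0.14
  (-75)·a + 120·b = -1.38
Eliminate b (×120 and ×(-10), subtract): -1950·a = 3.000 → a = ∂h/∂x = -0.001538
Back-substitute: b = ∂h/∂y = -0.01246.
Head at (371403, 5728922) = 243.16 + (-0.001538)·(-125) + (-0.01246)·(-10) = 243.48 m.
That is higher than the 243.16 m at 1, so the point is upgradient.

upgradient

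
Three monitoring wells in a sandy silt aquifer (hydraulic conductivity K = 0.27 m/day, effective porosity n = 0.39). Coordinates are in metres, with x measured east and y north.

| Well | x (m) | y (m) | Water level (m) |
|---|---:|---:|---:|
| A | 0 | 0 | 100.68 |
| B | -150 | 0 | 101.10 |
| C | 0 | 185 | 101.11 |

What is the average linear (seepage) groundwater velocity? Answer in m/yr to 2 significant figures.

0.92 m/yr

∂h/∂x = (101.10 − 100.68) / (-150 − 0) = -0.002800
∂h/∂y = (101.11 − 100.68) / (185 − 0) = +0.002324
|∇h| = √(-0.002800² + 0.002324²) = 0.003639
Seepage velocity v = K·i/n = 0.27 × 0.003639 / 0.39 = 0.002519 m/day = 0.9201 m/yr.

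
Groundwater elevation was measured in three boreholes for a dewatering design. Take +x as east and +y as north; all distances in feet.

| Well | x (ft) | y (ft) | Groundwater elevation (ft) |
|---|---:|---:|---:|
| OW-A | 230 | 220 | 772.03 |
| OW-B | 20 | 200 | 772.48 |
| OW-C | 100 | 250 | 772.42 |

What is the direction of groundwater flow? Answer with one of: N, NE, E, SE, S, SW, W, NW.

SE

Differences from OW-A: to OW-B (Δx, Δy, Δh) = (-210, -20, +0.45); to OW-C = (-130, 30, +0.39).
Solve a·Δx + b·Δy = Δh: det = (-210)·30 − (-130)·(-20) = -8900.
∂h/∂x = [(+0.45)·30 − (+0.39)·(-20)] / -8900 = -0.002393
∂h/∂y = [(-210)·(+0.39) − (-130)·(+0.45)] / -8900 = +0.002629
Flow = −∇h = (+0.002393 east, -0.002629 north), which points southeast.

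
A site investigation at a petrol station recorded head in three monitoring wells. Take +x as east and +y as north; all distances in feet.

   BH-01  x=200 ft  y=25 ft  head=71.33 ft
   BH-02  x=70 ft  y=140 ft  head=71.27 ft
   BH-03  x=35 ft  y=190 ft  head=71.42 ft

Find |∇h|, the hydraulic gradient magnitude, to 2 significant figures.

With h = a·x + b·y + c and BH-01 as origin, the differences give:
  (-130)·a + 115·b = -0.06
  (-165)·a + 165·b = +0.09
Eliminate b (×165 and ×115, subtract): -2475·a = -20.250 → a = ∂h/∂x = +0.008182
Back-substitute: b = ∂h/∂y = +0.008727.
|∇h| = √(0.008182² + 0.008727²) = 0.01196

0.012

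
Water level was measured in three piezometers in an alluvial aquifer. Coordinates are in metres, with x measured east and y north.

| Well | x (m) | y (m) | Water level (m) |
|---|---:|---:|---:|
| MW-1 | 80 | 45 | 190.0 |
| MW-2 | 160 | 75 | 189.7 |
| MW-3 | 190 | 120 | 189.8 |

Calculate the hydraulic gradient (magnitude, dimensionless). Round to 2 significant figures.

Differences from MW-1: to MW-2 (Δx, Δy, Δh) = (80, 30, -0.3); to MW-3 = (110, 75, -0.2).
Solve a·Δx + b·Δy = Δh: det = 80·75 − 110·30 = 2700.
∂h/∂x = [(-0.3)·75 − (-0.2)·30] / 2700 = -0.006111
∂h/∂y = [80·(-0.2) − 110·(-0.3)] / 2700 = +0.006296
|∇h| = √(-0.006111² + 0.006296²) = 0.008774

0.0088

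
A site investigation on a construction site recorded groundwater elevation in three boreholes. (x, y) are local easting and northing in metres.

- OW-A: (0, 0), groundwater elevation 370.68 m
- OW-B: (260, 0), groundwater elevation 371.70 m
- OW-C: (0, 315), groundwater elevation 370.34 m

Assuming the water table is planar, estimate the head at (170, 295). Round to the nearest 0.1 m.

∂h/∂x = (371.70 − 370.68) / (260 − 0) = +0.003923
∂h/∂y = (370.34 − 370.68) / (315 − 0) = -0.001079
h(170, 295) = 370.68 + (+0.003923)·(170) + (-0.001079)·(295) = 370.68 +0.667 -0.318 = 371.029 m.

371.0 m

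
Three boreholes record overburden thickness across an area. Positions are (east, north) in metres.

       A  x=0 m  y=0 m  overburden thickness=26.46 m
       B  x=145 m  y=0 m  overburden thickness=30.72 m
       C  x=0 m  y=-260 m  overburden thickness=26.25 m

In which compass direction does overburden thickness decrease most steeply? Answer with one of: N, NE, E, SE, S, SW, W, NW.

W

∂d/∂x = (30.72 − 26.46) / (145 − 0) = +0.02938
∂d/∂y = (26.25 − 26.46) / (-260 − 0) = +0.0008077
Steepest decrease is along −∇f = (-0.02938 E, -0.0008077 N) → west.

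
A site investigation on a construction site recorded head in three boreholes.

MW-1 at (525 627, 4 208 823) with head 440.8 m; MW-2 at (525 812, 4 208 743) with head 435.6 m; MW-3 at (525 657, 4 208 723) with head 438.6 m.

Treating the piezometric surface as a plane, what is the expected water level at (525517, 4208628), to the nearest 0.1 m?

Differences from MW-1: to MW-2 (Δx, Δy, Δh) = (185, -80, -5.2); to MW-3 = (30, -100, -2.2).
Solve a·Δx + b·Δy = Δh: det = 185·(-100) − 30·(-80) = -16100.
∂h/∂x = [(-5.2)·(-100) − (-2.2)·(-80)] / -16100 = -0.02137
∂h/∂y = [185·(-2.2) − 30·(-5.2)] / -16100 = +0.01559
h(525517, 4208628) = 440.8 + (-0.02137)·(-110) + (+0.01559)·(-195) = 440.8 +2.350 -3.040 = 440.110 m.

440.1 m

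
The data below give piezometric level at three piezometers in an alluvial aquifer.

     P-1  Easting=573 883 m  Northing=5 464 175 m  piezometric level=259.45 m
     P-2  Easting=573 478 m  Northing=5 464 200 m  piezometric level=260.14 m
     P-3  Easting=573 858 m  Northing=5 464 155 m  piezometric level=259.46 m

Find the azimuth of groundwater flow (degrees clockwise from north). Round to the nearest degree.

Three-point gradient (reference P-1): Δ to P-2 = (-405, 25, +0.69), Δ to P-3 = (-25, -20, +0.01).
∂h/∂x = -0.001610, ∂h/∂y = +0.001513 (det = 8725).
Flow direction (−∇h) has components (+0.001610 E, -0.001513 N).
Azimuth = atan2(E, N) = atan2(+0.001610, -0.001513) = 133.2° ≈ 133°.

133°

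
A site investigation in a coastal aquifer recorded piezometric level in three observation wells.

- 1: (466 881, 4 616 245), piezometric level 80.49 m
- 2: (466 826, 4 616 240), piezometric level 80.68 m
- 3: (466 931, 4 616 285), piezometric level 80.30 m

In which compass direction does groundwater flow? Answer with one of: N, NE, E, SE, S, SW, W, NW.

E

Taking 1 as reference: 2−1 = (-55, -5, +0.19); 3−1 = (50, 40, -0.19).
Determinant of the coordinate differences = (-55)·40 − 50·(-5) = -1950.
∂h/∂x = [(+0.19)·40 − (-0.19)·(-5)] / -1950 = -0.003410
∂h/∂y = [(-55)·(-0.19) − 50·(+0.19)] / -1950 = -0.0004872
Flow = −∇h = (+0.003410 east, +0.0004872 north), which points east.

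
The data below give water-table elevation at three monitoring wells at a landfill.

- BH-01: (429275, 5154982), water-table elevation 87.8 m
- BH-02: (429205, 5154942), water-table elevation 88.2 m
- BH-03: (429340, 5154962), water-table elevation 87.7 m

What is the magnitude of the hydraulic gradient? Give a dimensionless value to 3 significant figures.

0.00562

Taking BH-01 as reference: BH-02−BH-01 = (-70, -40, +0.4); BH-03−BH-01 = (65, -20, -0.1).
Solve a·Δx + b·Δy = Δh: det = (-70)·(-20) − 65·(-40) = 4000.
∂h/∂x = [(+0.4)·(-20) − (-0.1)·(-40)] / 4000 = -0.003000
∂h/∂y = [(-70)·(-0.1) − 65·(+0.4)] / 4000 = -0.004750
|∇h| = √(-0.003000² + -0.004750²) = 0.005618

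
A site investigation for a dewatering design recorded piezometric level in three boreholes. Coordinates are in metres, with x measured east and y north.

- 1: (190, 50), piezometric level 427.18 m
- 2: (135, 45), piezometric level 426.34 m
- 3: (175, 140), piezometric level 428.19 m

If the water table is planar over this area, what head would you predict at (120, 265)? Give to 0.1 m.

429.1 m

Three-point gradient (reference 1): Δ to 2 = (-55, -5, -0.84), Δ to 3 = (-15, 90, +1.01).
∂h/∂x = +0.01404, ∂h/∂y = +0.01356 (det = -5025).
h(120, 265) = 427.18 + (+0.01404)·(-70) + (+0.01356)·(215) = 427.18 -0.983 +2.916 = 429.113 m.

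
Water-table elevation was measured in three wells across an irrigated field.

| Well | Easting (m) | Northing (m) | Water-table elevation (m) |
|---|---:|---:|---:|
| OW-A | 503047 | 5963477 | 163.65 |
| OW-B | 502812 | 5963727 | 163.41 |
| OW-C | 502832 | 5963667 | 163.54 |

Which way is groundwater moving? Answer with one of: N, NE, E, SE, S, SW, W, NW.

NE

Three-point gradient (reference OW-A): Δ to OW-B = (-235, 250, -0.24), Δ to OW-C = (-215, 190, -0.11).
∂h/∂x = -0.001989, ∂h/∂y = -0.002830 (det = 9100).
Flow = −∇h = (+0.001989 east, +0.002830 north), which points northeast.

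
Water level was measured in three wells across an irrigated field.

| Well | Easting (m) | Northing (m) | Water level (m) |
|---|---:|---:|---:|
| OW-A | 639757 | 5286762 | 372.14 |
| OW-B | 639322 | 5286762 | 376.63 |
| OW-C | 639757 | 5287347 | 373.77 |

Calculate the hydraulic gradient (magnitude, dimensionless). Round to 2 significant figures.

0.011

∂h/∂x = (376.63 − 372.14) / (639322 − 639757) = -0.01032
∂h/∂y = (373.77 − 372.14) / (5287347 − 5286762) = +0.002786
|∇h| = √(-0.01032² + 0.002786²) = 0.01069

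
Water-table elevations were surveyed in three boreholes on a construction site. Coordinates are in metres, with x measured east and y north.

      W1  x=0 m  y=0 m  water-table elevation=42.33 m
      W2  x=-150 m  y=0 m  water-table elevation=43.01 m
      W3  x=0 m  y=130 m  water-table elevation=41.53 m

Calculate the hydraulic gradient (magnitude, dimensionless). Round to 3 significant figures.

0.00764

∂h/∂x = (43.01 − 42.33) / (-150 − 0) = -0.004533
∂h/∂y = (41.53 − 42.33) / (130 − 0) = -0.006154
|∇h| = √(-0.004533² + -0.006154²) = 0.007643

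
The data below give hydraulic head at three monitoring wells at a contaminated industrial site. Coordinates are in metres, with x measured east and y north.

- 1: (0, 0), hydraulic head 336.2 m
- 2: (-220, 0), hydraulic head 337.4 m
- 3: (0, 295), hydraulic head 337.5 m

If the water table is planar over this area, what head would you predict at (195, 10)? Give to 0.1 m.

∂h/∂x = (337.4 − 336.2) / (-220 − 0) = -0.005455
∂h/∂y = (337.5 − 336.2) / (295 − 0) = +0.004407
h(195, 10) = 336.2 + (-0.005455)·(195) + (+0.004407)·(10) = 336.2 -1.064 +0.044 = 335.180 m.

335.2 m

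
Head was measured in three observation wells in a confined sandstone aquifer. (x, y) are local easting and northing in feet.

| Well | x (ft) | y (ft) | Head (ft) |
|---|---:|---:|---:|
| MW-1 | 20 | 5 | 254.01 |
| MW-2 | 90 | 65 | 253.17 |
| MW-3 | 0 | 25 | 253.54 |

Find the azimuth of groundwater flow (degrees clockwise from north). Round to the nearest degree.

347°

Three-point gradient (reference MW-1): Δ to MW-2 = (70, 60, -0.84), Δ to MW-3 = (-20, 20, -0.47).
∂h/∂x = +0.004385, ∂h/∂y = -0.01912 (det = 2600).
Flow direction (−∇h) has components (-0.004385 E, +0.01912 N).
Azimuth = atan2(E, N) = atan2(-0.004385, +0.01912) = 347.1° ≈ 347°.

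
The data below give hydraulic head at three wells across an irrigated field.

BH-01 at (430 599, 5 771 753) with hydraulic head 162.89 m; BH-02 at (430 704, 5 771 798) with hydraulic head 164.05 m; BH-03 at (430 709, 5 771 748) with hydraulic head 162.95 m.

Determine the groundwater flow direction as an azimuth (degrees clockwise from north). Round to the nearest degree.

184°

Differences from BH-01: to BH-02 (Δx, Δy, Δh) = (105, 45, +1.16); to BH-03 = (110, -5, +0.06).
Solve a·Δx + b·Δy = Δh: det = 105·(-5) − 110·45 = -5475.
∂h/∂x = [(+1.16)·(-5) − (+0.06)·45] / -5475 = +0.001553
∂h/∂y = [105·(+0.06) − 110·(+1.16)] / -5475 = +0.02216
Flow direction (−∇h) has components (-0.001553 E, -0.02216 N).
Azimuth = atan2(E, N) = atan2(-0.001553, -0.02216) = 184.0° ≈ 184°.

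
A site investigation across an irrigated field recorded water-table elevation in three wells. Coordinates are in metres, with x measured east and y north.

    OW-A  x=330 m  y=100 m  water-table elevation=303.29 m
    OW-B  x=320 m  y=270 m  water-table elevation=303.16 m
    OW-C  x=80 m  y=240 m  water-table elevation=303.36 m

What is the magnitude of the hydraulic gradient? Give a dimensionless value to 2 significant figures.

Taking OW-A as reference: OW-B−OW-A = (-10, 170, -0.13); OW-C−OW-A = (-250, 140, +0.07).
Solve a·Δx + b·Δy = Δh: det = (-10)·140 − (-250)·170 = 41100.
∂h/∂x = [(-0.13)·140 − (+0.07)·170] / 41100 = -0.0007324
∂h/∂y = [(-10)·(+0.07) − (-250)·(-0.13)] / 41100 = -0.0008078
|∇h| = √(-0.0007324² + -0.0008078²) = 0.00109

0.0011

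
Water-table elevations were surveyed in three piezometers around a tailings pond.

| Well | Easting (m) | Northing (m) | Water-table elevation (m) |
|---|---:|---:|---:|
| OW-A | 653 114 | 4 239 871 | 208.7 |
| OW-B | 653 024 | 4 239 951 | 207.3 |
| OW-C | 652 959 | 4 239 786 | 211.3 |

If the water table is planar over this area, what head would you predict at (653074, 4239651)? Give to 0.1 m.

With h = a·x + b·y + c and OW-A as origin, the differences give:
  (-90)·a + 80·b = -1.4
  (-155)·a + (-85)·b = +2.6
Eliminate b (×(-85) and ×80, subtract): 20050·a = -89.00 → a = ∂h/∂x = -0.004439
Back-substitute: b = ∂h/∂y = -0.02249.
h(653074, 4239651) = 208.7 + (-0.004439)·(-40) + (-0.02249)·(-220) = 208.7 +0.178 +4.949 = 213.826 m.

213.8 m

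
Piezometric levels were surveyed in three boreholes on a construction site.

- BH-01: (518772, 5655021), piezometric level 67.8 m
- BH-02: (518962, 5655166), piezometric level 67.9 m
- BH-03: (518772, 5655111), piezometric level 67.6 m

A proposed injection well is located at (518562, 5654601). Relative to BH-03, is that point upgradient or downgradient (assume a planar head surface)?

upgradient

Taking BH-01 as reference: BH-02−BH-01 = (190, 145, +0.1); BH-03−BH-01 = (0, 90, -0.2).
Solve a·Δx + b·Δy = Δh: det = 190·90 − 0·145 = 17100.
∂h/∂x = [(+0.1)·90 − (-0.2)·145] / 17100 = +0.002222
∂h/∂y = [190·(-0.2) − 0·(+0.1)] / 17100 = -0.002222
Head at (518562, 5654601) = 67.8 + (+0.002222)·(-210) + (-0.002222)·(-420) = 68.27 m.
That is higher than the 67.6 m at BH-03, so the point is upgradient.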